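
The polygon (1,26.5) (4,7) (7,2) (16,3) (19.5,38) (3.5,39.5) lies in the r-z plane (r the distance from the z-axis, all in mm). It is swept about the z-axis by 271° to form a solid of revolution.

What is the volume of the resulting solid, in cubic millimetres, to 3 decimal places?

Volume = 26175.440 mm³

Profile (r,z), 6 vertices: (1,26.5) (4,7) (7,2) (16,3) (19.5,38) (3.5,39.5)
edge 0: (1,26.5)→(4,7)  cross = 1·7 − 4·26.5 = -99.0000; (r_i+r_j)·cross = 5·-99.0000 = -495.0000
edge 1: (4,7)→(7,2)  cross = 4·2 − 7·7 = -41.0000; (r_i+r_j)·cross = 11·-41.0000 = -451.0000
edge 2: (7,2)→(16,3)  cross = 7·3 − 16·2 = -11.0000; (r_i+r_j)·cross = 23·-11.0000 = -253.0000
edge 3: (16,3)→(19.5,38)  cross = 16·38 − 19.5·3 = 549.5000; (r_i+r_j)·cross = 35.5·549.5000 = 19507.2500
edge 4: (19.5,38)→(3.5,39.5)  cross = 19.5·39.5 − 3.5·38 = 637.2500; (r_i+r_j)·cross = 23·637.2500 = 14656.7500
edge 5: (3.5,39.5)→(1,26.5)  cross = 3.5·26.5 − 1·39.5 = 53.2500; (r_i+r_j)·cross = 4.5·53.2500 = 239.6250
Σcross = 1089.0000 → A = |Σcross|/2 = 544.5000 mm²
Σ(r_i+r_j)·cross = 33204.6250 → first moment M = |Σ|/6 = 5534.1042
R_c = M/A = 5534.1042/544.5000 = 10.1636 mm
θ = 271° = 4.729842 rad
V = θ·R_c·A = 4.729842·10.1636·544.5000 = 26175.440 mm³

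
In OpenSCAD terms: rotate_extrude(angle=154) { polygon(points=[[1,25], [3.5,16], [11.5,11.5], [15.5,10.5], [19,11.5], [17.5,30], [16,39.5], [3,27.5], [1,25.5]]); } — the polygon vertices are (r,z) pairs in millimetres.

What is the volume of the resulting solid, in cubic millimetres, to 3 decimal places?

Profile (r,z), 9 vertices: (1,25) (3.5,16) (11.5,11.5) (15.5,10.5) (19,11.5) (17.5,30) (16,39.5) (3,27.5) (1,25.5)
edge 0: (1,25)→(3.5,16)  cross = 1·16 − 3.5·25 = -71.5000; (r_i+r_j)·cross = 4.5·-71.5000 = -321.7500
edge 1: (3.5,16)→(11.5,11.5)  cross = 3.5·11.5 − 11.5·16 = -143.7500; (r_i+r_j)·cross = 15·-143.7500 = -2156.2500
edge 2: (11.5,11.5)→(15.5,10.5)  cross = 11.5·10.5 − 15.5·11.5 = -57.5000; (r_i+r_j)·cross = 27·-57.5000 = -1552.5000
edge 3: (15.5,10.5)→(19,11.5)  cross = 15.5·11.5 − 19·10.5 = -21.2500; (r_i+r_j)·cross = 34.5·-21.2500 = -733.1250
edge 4: (19,11.5)→(17.5,30)  cross = 19·30 − 17.5·11.5 = 368.7500; (r_i+r_j)·cross = 36.5·368.7500 = 13459.3750
edge 5: (17.5,30)→(16,39.5)  cross = 17.5·39.5 − 16·30 = 211.2500; (r_i+r_j)·cross = 33.5·211.2500 = 7076.8750
edge 6: (16,39.5)→(3,27.5)  cross = 16·27.5 − 3·39.5 = 321.5000; (r_i+r_j)·cross = 19·321.5000 = 6108.5000
edge 7: (3,27.5)→(1,25.5)  cross = 3·25.5 − 1·27.5 = 49.0000; (r_i+r_j)·cross = 4·49.0000 = 196.0000
edge 8: (1,25.5)→(1,25)  cross = 1·25 − 1·25.5 = -0.5000; (r_i+r_j)·cross = 2·-0.5000 = -1.0000
Σcross = 656.0000 → A = |Σcross|/2 = 328.0000 mm²
Σ(r_i+r_j)·cross = 22076.1250 → first moment M = |Σ|/6 = 3679.3542
R_c = M/A = 3679.3542/328.0000 = 11.2175 mm
θ = 154° = 2.687807 rad
V = θ·R_c·A = 2.687807·11.2175·328.0000 = 9889.394 mm³

Volume = 9889.394 mm³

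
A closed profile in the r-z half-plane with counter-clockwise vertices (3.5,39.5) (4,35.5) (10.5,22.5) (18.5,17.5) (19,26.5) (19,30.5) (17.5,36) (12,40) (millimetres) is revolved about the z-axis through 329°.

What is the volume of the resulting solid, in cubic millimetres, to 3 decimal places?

Volume = 15575.776 mm³

Profile (r,z), 8 vertices: (3.5,39.5) (4,35.5) (10.5,22.5) (18.5,17.5) (19,26.5) (19,30.5) (17.5,36) (12,40)
edge 0: (3.5,39.5)→(4,35.5)  cross = 3.5·35.5 − 4·39.5 = -33.7500; (r_i+r_j)·cross = 7.5·-33.7500 = -253.1250
edge 1: (4,35.5)→(10.5,22.5)  cross = 4·22.5 − 10.5·35.5 = -282.7500; (r_i+r_j)·cross = 14.5·-282.7500 = -4099.8750
edge 2: (10.5,22.5)→(18.5,17.5)  cross = 10.5·17.5 − 18.5·22.5 = -232.5000; (r_i+r_j)·cross = 29·-232.5000 = -6742.5000
edge 3: (18.5,17.5)→(19,26.5)  cross = 18.5·26.5 − 19·17.5 = 157.7500; (r_i+r_j)·cross = 37.5·157.7500 = 5915.6250
edge 4: (19,26.5)→(19,30.5)  cross = 19·30.5 − 19·26.5 = 76.0000; (r_i+r_j)·cross = 38·76.0000 = 2888.0000
edge 5: (19,30.5)→(17.5,36)  cross = 19·36 − 17.5·30.5 = 150.2500; (r_i+r_j)·cross = 36.5·150.2500 = 5484.1250
edge 6: (17.5,36)→(12,40)  cross = 17.5·40 − 12·36 = 268.0000; (r_i+r_j)·cross = 29.5·268.0000 = 7906.0000
edge 7: (12,40)→(3.5,39.5)  cross = 12·39.5 − 3.5·40 = 334.0000; (r_i+r_j)·cross = 15.5·334.0000 = 5177.0000
Σcross = 437.0000 → A = |Σcross|/2 = 218.5000 mm²
Σ(r_i+r_j)·cross = 16275.2500 → first moment M = |Σ|/6 = 2712.5417
R_c = M/A = 2712.5417/218.5000 = 12.4144 mm
θ = 329° = 5.742133 rad
V = θ·R_c·A = 5.742133·12.4144·218.5000 = 15575.776 mm³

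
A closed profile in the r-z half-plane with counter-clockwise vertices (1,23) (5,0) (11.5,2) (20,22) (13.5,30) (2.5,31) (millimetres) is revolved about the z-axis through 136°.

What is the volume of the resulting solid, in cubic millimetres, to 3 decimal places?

Profile (r,z), 6 vertices: (1,23) (5,0) (11.5,2) (20,22) (13.5,30) (2.5,31)
edge 0: (1,23)→(5,0)  cross = 1·0 − 5·23 = -115.0000; (r_i+r_j)·cross = 6·-115.0000 = -690.0000
edge 1: (5,0)→(11.5,2)  cross = 5·2 − 11.5·0 = 10.0000; (r_i+r_j)·cross = 16.5·10.0000 = 165.0000
edge 2: (11.5,2)→(20,22)  cross = 11.5·22 − 20·2 = 213.0000; (r_i+r_j)·cross = 31.5·213.0000 = 6709.5000
edge 3: (20,22)→(13.5,30)  cross = 20·30 − 13.5·22 = 303.0000; (r_i+r_j)·cross = 33.5·303.0000 = 10150.5000
edge 4: (13.5,30)→(2.5,31)  cross = 13.5·31 − 2.5·30 = 343.5000; (r_i+r_j)·cross = 16·343.5000 = 5496.0000
edge 5: (2.5,31)→(1,23)  cross = 2.5·23 − 1·31 = 26.5000; (r_i+r_j)·cross = 3.5·26.5000 = 92.7500
Σcross = 781.0000 → A = |Σcross|/2 = 390.5000 mm²
Σ(r_i+r_j)·cross = 21923.7500 → first moment M = |Σ|/6 = 3653.9583
R_c = M/A = 3653.9583/390.5000 = 9.3571 mm
θ = 136° = 2.373648 rad
V = θ·R_c·A = 2.373648·9.3571·390.5000 = 8673.210 mm³

Volume = 8673.210 mm³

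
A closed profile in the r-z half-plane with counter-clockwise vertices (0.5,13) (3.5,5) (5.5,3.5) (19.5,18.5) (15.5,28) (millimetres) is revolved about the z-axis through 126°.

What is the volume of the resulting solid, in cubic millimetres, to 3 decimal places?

Profile (r,z), 5 vertices: (0.5,13) (3.5,5) (5.5,3.5) (19.5,18.5) (15.5,28)
edge 0: (0.5,13)→(3.5,5)  cross = 0.5·5 − 3.5·13 = -43.0000; (r_i+r_j)·cross = 4·-43.0000 = -172.0000
edge 1: (3.5,5)→(5.5,3.5)  cross = 3.5·3.5 − 5.5·5 = -15.2500; (r_i+r_j)·cross = 9·-15.2500 = -137.2500
edge 2: (5.5,3.5)→(19.5,18.5)  cross = 5.5·18.5 − 19.5·3.5 = 33.5000; (r_i+r_j)·cross = 25·33.5000 = 837.5000
edge 3: (19.5,18.5)→(15.5,28)  cross = 19.5·28 − 15.5·18.5 = 259.2500; (r_i+r_j)·cross = 35·259.2500 = 9073.7500
edge 4: (15.5,28)→(0.5,13)  cross = 15.5·13 − 0.5·28 = 187.5000; (r_i+r_j)·cross = 16·187.5000 = 3000.0000
Σcross = 422.0000 → A = |Σcross|/2 = 211.0000 mm²
Σ(r_i+r_j)·cross = 12602.0000 → first moment M = |Σ|/6 = 2100.3333
R_c = M/A = 2100.3333/211.0000 = 9.9542 mm
θ = 126° = 2.199115 rad
V = θ·R_c·A = 2.199115·9.9542·211.0000 = 4618.874 mm³

Volume = 4618.874 mm³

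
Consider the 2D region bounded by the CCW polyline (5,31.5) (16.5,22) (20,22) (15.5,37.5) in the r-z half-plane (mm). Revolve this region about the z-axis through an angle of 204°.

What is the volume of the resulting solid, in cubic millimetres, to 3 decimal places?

Volume = 5379.131 mm³

Profile (r,z), 4 vertices: (5,31.5) (16.5,22) (20,22) (15.5,37.5)
edge 0: (5,31.5)→(16.5,22)  cross = 5·22 − 16.5·31.5 = -409.7500; (r_i+r_j)·cross = 21.5·-409.7500 = -8809.6250
edge 1: (16.5,22)→(20,22)  cross = 16.5·22 − 20·22 = -77.0000; (r_i+r_j)·cross = 36.5·-77.0000 = -2810.5000
edge 2: (20,22)→(15.5,37.5)  cross = 20·37.5 − 15.5·22 = 409.0000; (r_i+r_j)·cross = 35.5·409.0000 = 14519.5000
edge 3: (15.5,37.5)→(5,31.5)  cross = 15.5·31.5 − 5·37.5 = 300.7500; (r_i+r_j)·cross = 20.5·300.7500 = 6165.3750
Σcross = 223.0000 → A = |Σcross|/2 = 111.5000 mm²
Σ(r_i+r_j)·cross = 9064.7500 → first moment M = |Σ|/6 = 1510.7917
R_c = M/A = 1510.7917/111.5000 = 13.5497 mm
θ = 204° = 3.560472 rad
V = θ·R_c·A = 3.560472·13.5497·111.5000 = 5379.131 mm³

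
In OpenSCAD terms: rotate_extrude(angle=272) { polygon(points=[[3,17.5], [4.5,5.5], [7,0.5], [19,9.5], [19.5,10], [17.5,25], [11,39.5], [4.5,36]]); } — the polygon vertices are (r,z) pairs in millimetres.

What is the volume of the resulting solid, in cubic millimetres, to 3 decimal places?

Profile (r,z), 8 vertices: (3,17.5) (4.5,5.5) (7,0.5) (19,9.5) (19.5,10) (17.5,25) (11,39.5) (4.5,36)
edge 0: (3,17.5)→(4.5,5.5)  cross = 3·5.5 − 4.5·17.5 = -62.2500; (r_i+r_j)·cross = 7.5·-62.2500 = -466.8750
edge 1: (4.5,5.5)→(7,0.5)  cross = 4.5·0.5 − 7·5.5 = -36.2500; (r_i+r_j)·cross = 11.5·-36.2500 = -416.8750
edge 2: (7,0.5)→(19,9.5)  cross = 7·9.5 − 19·0.5 = 57.0000; (r_i+r_j)·cross = 26·57.0000 = 1482.0000
edge 3: (19,9.5)→(19.5,10)  cross = 19·10 − 19.5·9.5 = 4.7500; (r_i+r_j)·cross = 38.5·4.7500 = 182.8750
edge 4: (19.5,10)→(17.5,25)  cross = 19.5·25 − 17.5·10 = 312.5000; (r_i+r_j)·cross = 37·312.5000 = 11562.5000
edge 5: (17.5,25)→(11,39.5)  cross = 17.5·39.5 − 11·25 = 416.2500; (r_i+r_j)·cross = 28.5·416.2500 = 11863.1250
edge 6: (11,39.5)→(4.5,36)  cross = 11·36 − 4.5·39.5 = 218.2500; (r_i+r_j)·cross = 15.5·218.2500 = 3382.8750
edge 7: (4.5,36)→(3,17.5)  cross = 4.5·17.5 − 3·36 = -29.2500; (r_i+r_j)·cross = 7.5·-29.2500 = -219.3750
Σcross = 881.0000 → A = |Σcross|/2 = 440.5000 mm²
Σ(r_i+r_j)·cross = 27370.2500 → first moment M = |Σ|/6 = 4561.7083
R_c = M/A = 4561.7083/440.5000 = 10.3558 mm
θ = 272° = 4.747296 rad
V = θ·R_c·A = 4.747296·10.3558·440.5000 = 21655.778 mm³

Volume = 21655.778 mm³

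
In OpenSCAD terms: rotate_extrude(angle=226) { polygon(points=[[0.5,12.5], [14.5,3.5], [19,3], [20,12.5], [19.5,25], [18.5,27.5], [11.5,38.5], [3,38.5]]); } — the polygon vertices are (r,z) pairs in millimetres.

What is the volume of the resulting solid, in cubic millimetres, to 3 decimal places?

Volume = 21742.351 mm³

Profile (r,z), 8 vertices: (0.5,12.5) (14.5,3.5) (19,3) (20,12.5) (19.5,25) (18.5,27.5) (11.5,38.5) (3,38.5)
edge 0: (0.5,12.5)→(14.5,3.5)  cross = 0.5·3.5 − 14.5·12.5 = -179.5000; (r_i+r_j)·cross = 15·-179.5000 = -2692.5000
edge 1: (14.5,3.5)→(19,3)  cross = 14.5·3 − 19·3.5 = -23.0000; (r_i+r_j)·cross = 33.5·-23.0000 = -770.5000
edge 2: (19,3)→(20,12.5)  cross = 19·12.5 − 20·3 = 177.5000; (r_i+r_j)·cross = 39·177.5000 = 6922.5000
edge 3: (20,12.5)→(19.5,25)  cross = 20·25 − 19.5·12.5 = 256.2500; (r_i+r_j)·cross = 39.5·256.2500 = 10121.8750
edge 4: (19.5,25)→(18.5,27.5)  cross = 19.5·27.5 − 18.5·25 = 73.7500; (r_i+r_j)·cross = 38·73.7500 = 2802.5000
edge 5: (18.5,27.5)→(11.5,38.5)  cross = 18.5·38.5 − 11.5·27.5 = 396.0000; (r_i+r_j)·cross = 30·396.0000 = 11880.0000
edge 6: (11.5,38.5)→(3,38.5)  cross = 11.5·38.5 − 3·38.5 = 327.2500; (r_i+r_j)·cross = 14.5·327.2500 = 4745.1250
edge 7: (3,38.5)→(0.5,12.5)  cross = 3·12.5 − 0.5·38.5 = 18.2500; (r_i+r_j)·cross = 3.5·18.2500 = 63.8750
Σcross = 1046.5000 → A = |Σcross|/2 = 523.2500 mm²
Σ(r_i+r_j)·cross = 33072.8750 → first moment M = |Σ|/6 = 5512.1458
R_c = M/A = 5512.1458/523.2500 = 10.5344 mm
θ = 226° = 3.944444 rad
V = θ·R_c·A = 3.944444·10.5344·523.2500 = 21742.351 mm³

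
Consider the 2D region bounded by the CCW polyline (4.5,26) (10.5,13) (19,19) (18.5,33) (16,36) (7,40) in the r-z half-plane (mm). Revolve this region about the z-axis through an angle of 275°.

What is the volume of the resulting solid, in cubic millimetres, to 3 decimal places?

Volume = 15535.285 mm³

Profile (r,z), 6 vertices: (4.5,26) (10.5,13) (19,19) (18.5,33) (16,36) (7,40)
edge 0: (4.5,26)→(10.5,13)  cross = 4.5·13 − 10.5·26 = -214.5000; (r_i+r_j)·cross = 15·-214.5000 = -3217.5000
edge 1: (10.5,13)→(19,19)  cross = 10.5·19 − 19·13 = -47.5000; (r_i+r_j)·cross = 29.5·-47.5000 = -1401.2500
edge 2: (19,19)→(18.5,33)  cross = 19·33 − 18.5·19 = 275.5000; (r_i+r_j)·cross = 37.5·275.5000 = 10331.2500
edge 3: (18.5,33)→(16,36)  cross = 18.5·36 − 16·33 = 138.0000; (r_i+r_j)·cross = 34.5·138.0000 = 4761.0000
edge 4: (16,36)→(7,40)  cross = 16·40 − 7·36 = 388.0000; (r_i+r_j)·cross = 23·388.0000 = 8924.0000
edge 5: (7,40)→(4.5,26)  cross = 7·26 − 4.5·40 = 2.0000; (r_i+r_j)·cross = 11.5·2.0000 = 23.0000
Σcross = 541.5000 → A = |Σcross|/2 = 270.7500 mm²
Σ(r_i+r_j)·cross = 19420.5000 → first moment M = |Σ|/6 = 3236.7500
R_c = M/A = 3236.7500/270.7500 = 11.9548 mm
θ = 275° = 4.799655 rad
V = θ·R_c·A = 4.799655·11.9548·270.7500 = 15535.285 mm³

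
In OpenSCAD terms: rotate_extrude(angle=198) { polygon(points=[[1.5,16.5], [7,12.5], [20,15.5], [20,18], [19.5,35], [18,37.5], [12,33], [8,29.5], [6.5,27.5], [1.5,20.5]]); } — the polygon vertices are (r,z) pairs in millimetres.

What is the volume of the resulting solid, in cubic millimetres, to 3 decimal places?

Volume = 12778.867 mm³

Profile (r,z), 10 vertices: (1.5,16.5) (7,12.5) (20,15.5) (20,18) (19.5,35) (18,37.5) (12,33) (8,29.5) (6.5,27.5) (1.5,20.5)
edge 0: (1.5,16.5)→(7,12.5)  cross = 1.5·12.5 − 7·16.5 = -96.7500; (r_i+r_j)·cross = 8.5·-96.7500 = -822.3750
edge 1: (7,12.5)→(20,15.5)  cross = 7·15.5 − 20·12.5 = -141.5000; (r_i+r_j)·cross = 27·-141.5000 = -3820.5000
edge 2: (20,15.5)→(20,18)  cross = 20·18 − 20·15.5 = 50.0000; (r_i+r_j)·cross = 40·50.0000 = 2000.0000
edge 3: (20,18)→(19.5,35)  cross = 20·35 − 19.5·18 = 349.0000; (r_i+r_j)·cross = 39.5·349.0000 = 13785.5000
edge 4: (19.5,35)→(18,37.5)  cross = 19.5·37.5 − 18·35 = 101.2500; (r_i+r_j)·cross = 37.5·101.2500 = 3796.8750
edge 5: (18,37.5)→(12,33)  cross = 18·33 − 12·37.5 = 144.0000; (r_i+r_j)·cross = 30·144.0000 = 4320.0000
edge 6: (12,33)→(8,29.5)  cross = 12·29.5 − 8·33 = 90.0000; (r_i+r_j)·cross = 20·90.0000 = 1800.0000
edge 7: (8,29.5)→(6.5,27.5)  cross = 8·27.5 − 6.5·29.5 = 28.2500; (r_i+r_j)·cross = 14.5·28.2500 = 409.6250
edge 8: (6.5,27.5)→(1.5,20.5)  cross = 6.5·20.5 − 1.5·27.5 = 92.0000; (r_i+r_j)·cross = 8·92.0000 = 736.0000
edge 9: (1.5,20.5)→(1.5,16.5)  cross = 1.5·16.5 − 1.5·20.5 = -6.0000; (r_i+r_j)·cross = 3·-6.0000 = -18.0000
Σcross = 610.2500 → A = |Σcross|/2 = 305.1250 mm²
Σ(r_i+r_j)·cross = 22187.1250 → first moment M = |Σ|/6 = 3697.8542
R_c = M/A = 3697.8542/305.1250 = 12.1191 mm
θ = 198° = 3.455752 rad
V = θ·R_c·A = 3.455752·12.1191·305.1250 = 12778.867 mm³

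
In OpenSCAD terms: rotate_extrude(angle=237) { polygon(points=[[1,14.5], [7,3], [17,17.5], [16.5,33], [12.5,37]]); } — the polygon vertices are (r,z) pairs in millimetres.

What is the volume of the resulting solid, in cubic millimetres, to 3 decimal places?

Volume = 12228.495 mm³

Profile (r,z), 5 vertices: (1,14.5) (7,3) (17,17.5) (16.5,33) (12.5,37)
edge 0: (1,14.5)→(7,3)  cross = 1·3 − 7·14.5 = -98.5000; (r_i+r_j)·cross = 8·-98.5000 = -788.0000
edge 1: (7,3)→(17,17.5)  cross = 7·17.5 − 17·3 = 71.5000; (r_i+r_j)·cross = 24·71.5000 = 1716.0000
edge 2: (17,17.5)→(16.5,33)  cross = 17·33 − 16.5·17.5 = 272.2500; (r_i+r_j)·cross = 33.5·272.2500 = 9120.3750
edge 3: (16.5,33)→(12.5,37)  cross = 16.5·37 − 12.5·33 = 198.0000; (r_i+r_j)·cross = 29·198.0000 = 5742.0000
edge 4: (12.5,37)→(1,14.5)  cross = 12.5·14.5 − 1·37 = 144.2500; (r_i+r_j)·cross = 13.5·144.2500 = 1947.3750
Σcross = 587.5000 → A = |Σcross|/2 = 293.7500 mm²
Σ(r_i+r_j)·cross = 17737.7500 → first moment M = |Σ|/6 = 2956.2917
R_c = M/A = 2956.2917/293.7500 = 10.0640 mm
θ = 237° = 4.136430 rad
V = θ·R_c·A = 4.136430·10.0640·293.7500 = 12228.495 mm³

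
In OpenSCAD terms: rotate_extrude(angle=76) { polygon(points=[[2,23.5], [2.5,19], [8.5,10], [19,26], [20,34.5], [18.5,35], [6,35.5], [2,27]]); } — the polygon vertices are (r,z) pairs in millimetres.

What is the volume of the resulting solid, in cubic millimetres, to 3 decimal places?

Volume = 4104.230 mm³

Profile (r,z), 8 vertices: (2,23.5) (2.5,19) (8.5,10) (19,26) (20,34.5) (18.5,35) (6,35.5) (2,27)
edge 0: (2,23.5)→(2.5,19)  cross = 2·19 − 2.5·23.5 = -20.7500; (r_i+r_j)·cross = 4.5·-20.7500 = -93.3750
edge 1: (2.5,19)→(8.5,10)  cross = 2.5·10 − 8.5·19 = -136.5000; (r_i+r_j)·cross = 11·-136.5000 = -1501.5000
edge 2: (8.5,10)→(19,26)  cross = 8.5·26 − 19·10 = 31.0000; (r_i+r_j)·cross = 27.5·31.0000 = 852.5000
edge 3: (19,26)→(20,34.5)  cross = 19·34.5 − 20·26 = 135.5000; (r_i+r_j)·cross = 39·135.5000 = 5284.5000
edge 4: (20,34.5)→(18.5,35)  cross = 20·35 − 18.5·34.5 = 61.7500; (r_i+r_j)·cross = 38.5·61.7500 = 2377.3750
edge 5: (18.5,35)→(6,35.5)  cross = 18.5·35.5 − 6·35 = 446.7500; (r_i+r_j)·cross = 24.5·446.7500 = 10945.3750
edge 6: (6,35.5)→(2,27)  cross = 6·27 − 2·35.5 = 91.0000; (r_i+r_j)·cross = 8·91.0000 = 728.0000
edge 7: (2,27)→(2,23.5)  cross = 2·23.5 − 2·27 = -7.0000; (r_i+r_j)·cross = 4·-7.0000 = -28.0000
Σcross = 601.7500 → A = |Σcross|/2 = 300.8750 mm²
Σ(r_i+r_j)·cross = 18564.8750 → first moment M = |Σ|/6 = 3094.1458
R_c = M/A = 3094.1458/300.8750 = 10.2838 mm
θ = 76° = 1.326450 rad
V = θ·R_c·A = 1.326450·10.2838·300.8750 = 4104.230 mm³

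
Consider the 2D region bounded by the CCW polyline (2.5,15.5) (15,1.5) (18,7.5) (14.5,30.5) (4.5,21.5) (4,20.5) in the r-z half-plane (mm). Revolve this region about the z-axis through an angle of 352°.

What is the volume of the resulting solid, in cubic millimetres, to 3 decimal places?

Profile (r,z), 6 vertices: (2.5,15.5) (15,1.5) (18,7.5) (14.5,30.5) (4.5,21.5) (4,20.5)
edge 0: (2.5,15.5)→(15,1.5)  cross = 2.5·1.5 − 15·15.5 = -228.7500; (r_i+r_j)·cross = 17.5·-228.7500 = -4003.1250
edge 1: (15,1.5)→(18,7.5)  cross = 15·7.5 − 18·1.5 = 85.5000; (r_i+r_j)·cross = 33·85.5000 = 2821.5000
edge 2: (18,7.5)→(14.5,30.5)  cross = 18·30.5 − 14.5·7.5 = 440.2500; (r_i+r_j)·cross = 32.5·440.2500 = 14308.1250
edge 3: (14.5,30.5)→(4.5,21.5)  cross = 14.5·21.5 − 4.5·30.5 = 174.5000; (r_i+r_j)·cross = 19·174.5000 = 3315.5000
edge 4: (4.5,21.5)→(4,20.5)  cross = 4.5·20.5 − 4·21.5 = 6.2500; (r_i+r_j)·cross = 8.5·6.2500 = 53.1250
edge 5: (4,20.5)→(2.5,15.5)  cross = 4·15.5 − 2.5·20.5 = 10.7500; (r_i+r_j)·cross = 6.5·10.7500 = 69.8750
Σcross = 488.5000 → A = |Σcross|/2 = 244.2500 mm²
Σ(r_i+r_j)·cross = 16565.0000 → first moment M = |Σ|/6 = 2760.8333
R_c = M/A = 2760.8333/244.2500 = 11.3033 mm
θ = 352° = 6.143559 rad
V = θ·R_c·A = 6.143559·11.3033·244.2500 = 16961.342 mm³

Volume = 16961.342 mm³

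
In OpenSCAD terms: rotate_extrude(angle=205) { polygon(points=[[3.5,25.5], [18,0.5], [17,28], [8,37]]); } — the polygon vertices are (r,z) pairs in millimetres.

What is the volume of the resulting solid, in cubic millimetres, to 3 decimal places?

Volume = 11027.985 mm³

Profile (r,z), 4 vertices: (3.5,25.5) (18,0.5) (17,28) (8,37)
edge 0: (3.5,25.5)→(18,0.5)  cross = 3.5·0.5 − 18·25.5 = -457.2500; (r_i+r_j)·cross = 21.5·-457.2500 = -9830.8750
edge 1: (18,0.5)→(17,28)  cross = 18·28 − 17·0.5 = 495.5000; (r_i+r_j)·cross = 35·495.5000 = 17342.5000
edge 2: (17,28)→(8,37)  cross = 17·37 − 8·28 = 405.0000; (r_i+r_j)·cross = 25·405.0000 = 10125.0000
edge 3: (8,37)→(3.5,25.5)  cross = 8·25.5 − 3.5·37 = 74.5000; (r_i+r_j)·cross = 11.5·74.5000 = 856.7500
Σcross = 517.7500 → A = |Σcross|/2 = 258.8750 mm²
Σ(r_i+r_j)·cross = 18493.3750 → first moment M = |Σ|/6 = 3082.2292
R_c = M/A = 3082.2292/258.8750 = 11.9062 mm
θ = 205° = 3.577925 rad
V = θ·R_c·A = 3.577925·11.9062·258.8750 = 11027.985 mm³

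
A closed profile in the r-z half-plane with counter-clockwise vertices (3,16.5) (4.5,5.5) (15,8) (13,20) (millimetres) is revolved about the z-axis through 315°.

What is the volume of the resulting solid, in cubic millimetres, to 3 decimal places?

Profile (r,z), 4 vertices: (3,16.5) (4.5,5.5) (15,8) (13,20)
edge 0: (3,16.5)→(4.5,5.5)  cross = 3·5.5 − 4.5·16.5 = -57.7500; (r_i+r_j)·cross = 7.5·-57.7500 = -433.1250
edge 1: (4.5,5.5)→(15,8)  cross = 4.5·8 − 15·5.5 = -46.5000; (r_i+r_j)·cross = 19.5·-46.5000 = -906.7500
edge 2: (15,8)→(13,20)  cross = 15·20 − 13·8 = 196.0000; (r_i+r_j)·cross = 28·196.0000 = 5488.0000
edge 3: (13,20)→(3,16.5)  cross = 13·16.5 − 3·20 = 154.5000; (r_i+r_j)·cross = 16·154.5000 = 2472.0000
Σcross = 246.2500 → A = |Σcross|/2 = 123.1250 mm²
Σ(r_i+r_j)·cross = 6620.1250 → first moment M = |Σ|/6 = 1103.3542
R_c = M/A = 1103.3542/123.1250 = 8.9613 mm
θ = 315° = 5.497787 rad
V = θ·R_c·A = 5.497787·8.9613·123.1250 = 6066.006 mm³

Volume = 6066.006 mm³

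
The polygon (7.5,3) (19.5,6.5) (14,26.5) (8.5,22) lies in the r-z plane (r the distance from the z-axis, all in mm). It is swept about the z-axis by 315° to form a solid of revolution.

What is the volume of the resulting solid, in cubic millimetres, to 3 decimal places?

Profile (r,z), 4 vertices: (7.5,3) (19.5,6.5) (14,26.5) (8.5,22)
edge 0: (7.5,3)→(19.5,6.5)  cross = 7.5·6.5 − 19.5·3 = -9.7500; (r_i+r_j)·cross = 27·-9.7500 = -263.2500
edge 1: (19.5,6.5)→(14,26.5)  cross = 19.5·26.5 − 14·6.5 = 425.7500; (r_i+r_j)·cross = 33.5·425.7500 = 14262.6250
edge 2: (14,26.5)→(8.5,22)  cross = 14·22 − 8.5·26.5 = 82.7500; (r_i+r_j)·cross = 22.5·82.7500 = 1861.8750
edge 3: (8.5,22)→(7.5,3)  cross = 8.5·3 − 7.5·22 = -139.5000; (r_i+r_j)·cross = 16·-139.5000 = -2232.0000
Σcross = 359.2500 → A = |Σcross|/2 = 179.6250 mm²
Σ(r_i+r_j)·cross = 13629.2500 → first moment M = |Σ|/6 = 2271.5417
R_c = M/A = 2271.5417/179.6250 = 12.6460 mm
θ = 315° = 5.497787 rad
V = θ·R_c·A = 5.497787·12.6460·179.6250 = 12488.453 mm³

Volume = 12488.453 mm³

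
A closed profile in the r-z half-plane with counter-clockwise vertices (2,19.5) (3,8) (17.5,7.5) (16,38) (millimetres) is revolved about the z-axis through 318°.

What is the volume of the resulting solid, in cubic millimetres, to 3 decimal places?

Profile (r,z), 4 vertices: (2,19.5) (3,8) (17.5,7.5) (16,38)
edge 0: (2,19.5)→(3,8)  cross = 2·8 − 3·19.5 = -42.5000; (r_i+r_j)·cross = 5·-42.5000 = -212.5000
edge 1: (3,8)→(17.5,7.5)  cross = 3·7.5 − 17.5·8 = -117.5000; (r_i+r_j)·cross = 20.5·-117.5000 = -2408.7500
edge 2: (17.5,7.5)→(16,38)  cross = 17.5·38 − 16·7.5 = 545.0000; (r_i+r_j)·cross = 33.5·545.0000 = 18257.5000
edge 3: (16,38)→(2,19.5)  cross = 16·19.5 − 2·38 = 236.0000; (r_i+r_j)·cross = 18·236.0000 = 4248.0000
Σcross = 621.0000 → A = |Σcross|/2 = 310.5000 mm²
Σ(r_i+r_j)·cross = 19884.2500 → first moment M = |Σ|/6 = 3314.0417
R_c = M/A = 3314.0417/310.5000 = 10.6732 mm
θ = 318° = 5.550147 rad
V = θ·R_c·A = 5.550147·10.6732·310.5000 = 18393.418 mm³

Volume = 18393.418 mm³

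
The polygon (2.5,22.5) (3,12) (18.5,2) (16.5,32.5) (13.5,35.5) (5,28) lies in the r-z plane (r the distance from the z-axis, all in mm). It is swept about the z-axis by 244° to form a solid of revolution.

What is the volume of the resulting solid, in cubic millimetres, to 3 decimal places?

Profile (r,z), 6 vertices: (2.5,22.5) (3,12) (18.5,2) (16.5,32.5) (13.5,35.5) (5,28)
edge 0: (2.5,22.5)→(3,12)  cross = 2.5·12 − 3·22.5 = -37.5000; (r_i+r_j)·cross = 5.5·-37.5000 = -206.2500
edge 1: (3,12)→(18.5,2)  cross = 3·2 − 18.5·12 = -216.0000; (r_i+r_j)·cross = 21.5·-216.0000 = -4644.0000
edge 2: (18.5,2)→(16.5,32.5)  cross = 18.5·32.5 − 16.5·2 = 568.2500; (r_i+r_j)·cross = 35·568.2500 = 19888.7500
edge 3: (16.5,32.5)→(13.5,35.5)  cross = 16.5·35.5 − 13.5·32.5 = 147.0000; (r_i+r_j)·cross = 30·147.0000 = 4410.0000
edge 4: (13.5,35.5)→(5,28)  cross = 13.5·28 − 5·35.5 = 200.5000; (r_i+r_j)·cross = 18.5·200.5000 = 3709.2500
edge 5: (5,28)→(2.5,22.5)  cross = 5·22.5 − 2.5·28 = 42.5000; (r_i+r_j)·cross = 7.5·42.5000 = 318.7500
Σcross = 704.7500 → A = |Σcross|/2 = 352.3750 mm²
Σ(r_i+r_j)·cross = 23476.5000 → first moment M = |Σ|/6 = 3912.7500
R_c = M/A = 3912.7500/352.3750 = 11.1039 mm
θ = 244° = 4.258603 rad
V = θ·R_c·A = 4.258603·11.1039·352.3750 = 16662.850 mm³

Volume = 16662.850 mm³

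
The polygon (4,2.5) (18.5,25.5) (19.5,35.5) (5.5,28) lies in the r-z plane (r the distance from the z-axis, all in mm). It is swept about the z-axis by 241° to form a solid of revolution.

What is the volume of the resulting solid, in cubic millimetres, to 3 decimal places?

Volume = 10621.291 mm³

Profile (r,z), 4 vertices: (4,2.5) (18.5,25.5) (19.5,35.5) (5.5,28)
edge 0: (4,2.5)→(18.5,25.5)  cross = 4·25.5 − 18.5·2.5 = 55.7500; (r_i+r_j)·cross = 22.5·55.7500 = 1254.3750
edge 1: (18.5,25.5)→(19.5,35.5)  cross = 18.5·35.5 − 19.5·25.5 = 159.5000; (r_i+r_j)·cross = 38·159.5000 = 6061.0000
edge 2: (19.5,35.5)→(5.5,28)  cross = 19.5·28 − 5.5·35.5 = 350.7500; (r_i+r_j)·cross = 25·350.7500 = 8768.7500
edge 3: (5.5,28)→(4,2.5)  cross = 5.5·2.5 − 4·28 = -98.2500; (r_i+r_j)·cross = 9.5·-98.2500 = -933.3750
Σcross = 467.7500 → A = |Σcross|/2 = 233.8750 mm²
Σ(r_i+r_j)·cross = 15150.7500 → first moment M = |Σ|/6 = 2525.1250
R_c = M/A = 2525.1250/233.8750 = 10.7969 mm
θ = 241° = 4.206243 rad
V = θ·R_c·A = 4.206243·10.7969·233.8750 = 10621.291 mm³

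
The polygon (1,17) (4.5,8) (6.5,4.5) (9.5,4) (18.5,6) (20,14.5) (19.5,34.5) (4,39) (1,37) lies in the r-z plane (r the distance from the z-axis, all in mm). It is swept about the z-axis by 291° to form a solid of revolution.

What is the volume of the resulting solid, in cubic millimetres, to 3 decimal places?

Volume = 30014.442 mm³

Profile (r,z), 9 vertices: (1,17) (4.5,8) (6.5,4.5) (9.5,4) (18.5,6) (20,14.5) (19.5,34.5) (4,39) (1,37)
edge 0: (1,17)→(4.5,8)  cross = 1·8 − 4.5·17 = -68.5000; (r_i+r_j)·cross = 5.5·-68.5000 = -376.7500
edge 1: (4.5,8)→(6.5,4.5)  cross = 4.5·4.5 − 6.5·8 = -31.7500; (r_i+r_j)·cross = 11·-31.7500 = -349.2500
edge 2: (6.5,4.5)→(9.5,4)  cross = 6.5·4 − 9.5·4.5 = -16.7500; (r_i+r_j)·cross = 16·-16.7500 = -268.0000
edge 3: (9.5,4)→(18.5,6)  cross = 9.5·6 − 18.5·4 = -17.0000; (r_i+r_j)·cross = 28·-17.0000 = -476.0000
edge 4: (18.5,6)→(20,14.5)  cross = 18.5·14.5 − 20·6 = 148.2500; (r_i+r_j)·cross = 38.5·148.2500 = 5707.6250
edge 5: (20,14.5)→(19.5,34.5)  cross = 20·34.5 − 19.5·14.5 = 407.2500; (r_i+r_j)·cross = 39.5·407.2500 = 16086.3750
edge 6: (19.5,34.5)→(4,39)  cross = 19.5·39 − 4·34.5 = 622.5000; (r_i+r_j)·cross = 23.5·622.5000 = 14628.7500
edge 7: (4,39)→(1,37)  cross = 4·37 − 1·39 = 109.0000; (r_i+r_j)·cross = 5·109.0000 = 545.0000
edge 8: (1,37)→(1,17)  cross = 1·17 − 1·37 = -20.0000; (r_i+r_j)·cross = 2·-20.0000 = -40.0000
Σcross = 1133.0000 → A = |Σcross|/2 = 566.5000 mm²
Σ(r_i+r_j)·cross = 35457.7500 → first moment M = |Σ|/6 = 5909.6250
R_c = M/A = 5909.6250/566.5000 = 10.4318 mm
θ = 291° = 5.078908 rad
V = θ·R_c·A = 5.078908·10.4318·566.5000 = 30014.442 mm³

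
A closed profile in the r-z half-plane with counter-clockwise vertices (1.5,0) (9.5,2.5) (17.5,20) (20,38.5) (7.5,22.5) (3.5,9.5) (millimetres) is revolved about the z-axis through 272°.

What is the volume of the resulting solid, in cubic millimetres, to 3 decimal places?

Volume = 14666.176 mm³

Profile (r,z), 6 vertices: (1.5,0) (9.5,2.5) (17.5,20) (20,38.5) (7.5,22.5) (3.5,9.5)
edge 0: (1.5,0)→(9.5,2.5)  cross = 1.5·2.5 − 9.5·0 = 3.7500; (r_i+r_j)·cross = 11·3.7500 = 41.2500
edge 1: (9.5,2.5)→(17.5,20)  cross = 9.5·20 − 17.5·2.5 = 146.2500; (r_i+r_j)·cross = 27·146.2500 = 3948.7500
edge 2: (17.5,20)→(20,38.5)  cross = 17.5·38.5 − 20·20 = 273.7500; (r_i+r_j)·cross = 37.5·273.7500 = 10265.6250
edge 3: (20,38.5)→(7.5,22.5)  cross = 20·22.5 − 7.5·38.5 = 161.2500; (r_i+r_j)·cross = 27.5·161.2500 = 4434.3750
edge 4: (7.5,22.5)→(3.5,9.5)  cross = 7.5·9.5 − 3.5·22.5 = -7.5000; (r_i+r_j)·cross = 11·-7.5000 = -82.5000
edge 5: (3.5,9.5)→(1.5,0)  cross = 3.5·0 − 1.5·9.5 = -14.2500; (r_i+r_j)·cross = 5·-14.2500 = -71.2500
Σcross = 563.2500 → A = |Σcross|/2 = 281.6250 mm²
Σ(r_i+r_j)·cross = 18536.2500 → first moment M = |Σ|/6 = 3089.3750
R_c = M/A = 3089.3750/281.6250 = 10.9698 mm
θ = 272° = 4.747296 rad
V = θ·R_c·A = 4.747296·10.9698·281.6250 = 14666.176 mm³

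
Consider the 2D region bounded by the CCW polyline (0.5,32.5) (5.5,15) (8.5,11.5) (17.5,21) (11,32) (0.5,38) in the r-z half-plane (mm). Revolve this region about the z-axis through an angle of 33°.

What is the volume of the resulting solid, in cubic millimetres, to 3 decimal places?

Volume = 1101.833 mm³

Profile (r,z), 6 vertices: (0.5,32.5) (5.5,15) (8.5,11.5) (17.5,21) (11,32) (0.5,38)
edge 0: (0.5,32.5)→(5.5,15)  cross = 0.5·15 − 5.5·32.5 = -171.2500; (r_i+r_j)·cross = 6·-171.2500 = -1027.5000
edge 1: (5.5,15)→(8.5,11.5)  cross = 5.5·11.5 − 8.5·15 = -64.2500; (r_i+r_j)·cross = 14·-64.2500 = -899.5000
edge 2: (8.5,11.5)→(17.5,21)  cross = 8.5·21 − 17.5·11.5 = -22.7500; (r_i+r_j)·cross = 26·-22.7500 = -591.5000
edge 3: (17.5,21)→(11,32)  cross = 17.5·32 − 11·21 = 329.0000; (r_i+r_j)·cross = 28.5·329.0000 = 9376.5000
edge 4: (11,32)→(0.5,38)  cross = 11·38 − 0.5·32 = 402.0000; (r_i+r_j)·cross = 11.5·402.0000 = 4623.0000
edge 5: (0.5,38)→(0.5,32.5)  cross = 0.5·32.5 − 0.5·38 = -2.7500; (r_i+r_j)·cross = 1·-2.7500 = -2.7500
Σcross = 470.0000 → A = |Σcross|/2 = 235.0000 mm²
Σ(r_i+r_j)·cross = 11478.2500 → first moment M = |Σ|/6 = 1913.0417
R_c = M/A = 1913.0417/235.0000 = 8.1406 mm
θ = 33° = 0.575959 rad
V = θ·R_c·A = 0.575959·8.1406·235.0000 = 1101.833 mm³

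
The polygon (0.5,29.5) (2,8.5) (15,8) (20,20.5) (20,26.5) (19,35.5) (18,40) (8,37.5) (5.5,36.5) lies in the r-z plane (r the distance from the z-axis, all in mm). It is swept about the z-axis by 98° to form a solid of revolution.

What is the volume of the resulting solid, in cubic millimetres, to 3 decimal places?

Volume = 9040.225 mm³

Profile (r,z), 9 vertices: (0.5,29.5) (2,8.5) (15,8) (20,20.5) (20,26.5) (19,35.5) (18,40) (8,37.5) (5.5,36.5)
edge 0: (0.5,29.5)→(2,8.5)  cross = 0.5·8.5 − 2·29.5 = -54.7500; (r_i+r_j)·cross = 2.5·-54.7500 = -136.8750
edge 1: (2,8.5)→(15,8)  cross = 2·8 − 15·8.5 = -111.5000; (r_i+r_j)·cross = 17·-111.5000 = -1895.5000
edge 2: (15,8)→(20,20.5)  cross = 15·20.5 − 20·8 = 147.5000; (r_i+r_j)·cross = 35·147.5000 = 5162.5000
edge 3: (20,20.5)→(20,26.5)  cross = 20·26.5 − 20·20.5 = 120.0000; (r_i+r_j)·cross = 40·120.0000 = 4800.0000
edge 4: (20,26.5)→(19,35.5)  cross = 20·35.5 − 19·26.5 = 206.5000; (r_i+r_j)·cross = 39·206.5000 = 8053.5000
edge 5: (19,35.5)→(18,40)  cross = 19·40 − 18·35.5 = 121.0000; (r_i+r_j)·cross = 37·121.0000 = 4477.0000
edge 6: (18,40)→(8,37.5)  cross = 18·37.5 − 8·40 = 355.0000; (r_i+r_j)·cross = 26·355.0000 = 9230.0000
edge 7: (8,37.5)→(5.5,36.5)  cross = 8·36.5 − 5.5·37.5 = 85.7500; (r_i+r_j)·cross = 13.5·85.7500 = 1157.6250
edge 8: (5.5,36.5)→(0.5,29.5)  cross = 5.5·29.5 − 0.5·36.5 = 144.0000; (r_i+r_j)·cross = 6·144.0000 = 864.0000
Σcross = 1013.5000 → A = |Σcross|/2 = 506.7500 mm²
Σ(r_i+r_j)·cross = 31712.2500 → first moment M = |Σ|/6 = 5285.3750
R_c = M/A = 5285.3750/506.7500 = 10.4299 mm
θ = 98° = 1.710423 rad
V = θ·R_c·A = 1.710423·10.4299·506.7500 = 9040.225 mm³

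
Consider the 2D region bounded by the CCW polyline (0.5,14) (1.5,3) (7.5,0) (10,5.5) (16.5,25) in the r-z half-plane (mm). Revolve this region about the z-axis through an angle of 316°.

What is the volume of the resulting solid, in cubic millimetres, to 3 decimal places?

Volume = 7735.125 mm³

Profile (r,z), 5 vertices: (0.5,14) (1.5,3) (7.5,0) (10,5.5) (16.5,25)
edge 0: (0.5,14)→(1.5,3)  cross = 0.5·3 − 1.5·14 = -19.5000; (r_i+r_j)·cross = 2·-19.5000 = -39.0000
edge 1: (1.5,3)→(7.5,0)  cross = 1.5·0 − 7.5·3 = -22.5000; (r_i+r_j)·cross = 9·-22.5000 = -202.5000
edge 2: (7.5,0)→(10,5.5)  cross = 7.5·5.5 − 10·0 = 41.2500; (r_i+r_j)·cross = 17.5·41.2500 = 721.8750
edge 3: (10,5.5)→(16.5,25)  cross = 10·25 − 16.5·5.5 = 159.2500; (r_i+r_j)·cross = 26.5·159.2500 = 4220.1250
edge 4: (16.5,25)→(0.5,14)  cross = 16.5·14 − 0.5·25 = 218.5000; (r_i+r_j)·cross = 17·218.5000 = 3714.5000
Σcross = 377.0000 → A = |Σcross|/2 = 188.5000 mm²
Σ(r_i+r_j)·cross = 8415.0000 → first moment M = |Σ|/6 = 1402.5000
R_c = M/A = 1402.5000/188.5000 = 7.4403 mm
θ = 316° = 5.515240 rad
V = θ·R_c·A = 5.515240·7.4403·188.5000 = 7735.125 mm³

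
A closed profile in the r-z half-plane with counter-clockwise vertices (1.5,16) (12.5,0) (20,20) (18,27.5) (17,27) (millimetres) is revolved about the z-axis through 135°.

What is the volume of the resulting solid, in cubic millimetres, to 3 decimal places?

Profile (r,z), 5 vertices: (1.5,16) (12.5,0) (20,20) (18,27.5) (17,27)
edge 0: (1.5,16)→(12.5,0)  cross = 1.5·0 − 12.5·16 = -200.0000; (r_i+r_j)·cross = 14·-200.0000 = -2800.0000
edge 1: (12.5,0)→(20,20)  cross = 12.5·20 − 20·0 = 250.0000; (r_i+r_j)·cross = 32.5·250.0000 = 8125.0000
edge 2: (20,20)→(18,27.5)  cross = 20·27.5 − 18·20 = 190.0000; (r_i+r_j)·cross = 38·190.0000 = 7220.0000
edge 3: (18,27.5)→(17,27)  cross = 18·27 − 17·27.5 = 18.5000; (r_i+r_j)·cross = 35·18.5000 = 647.5000
edge 4: (17,27)→(1.5,16)  cross = 17·16 − 1.5·27 = 231.5000; (r_i+r_j)·cross = 18.5·231.5000 = 4282.7500
Σcross = 490.0000 → A = |Σcross|/2 = 245.0000 mm²
Σ(r_i+r_j)·cross = 17475.2500 → first moment M = |Σ|/6 = 2912.5417
R_c = M/A = 2912.5417/245.0000 = 11.8879 mm
θ = 135° = 2.356194 rad
V = θ·R_c·A = 2.356194·11.8879·245.0000 = 6862.515 mm³

Volume = 6862.515 mm³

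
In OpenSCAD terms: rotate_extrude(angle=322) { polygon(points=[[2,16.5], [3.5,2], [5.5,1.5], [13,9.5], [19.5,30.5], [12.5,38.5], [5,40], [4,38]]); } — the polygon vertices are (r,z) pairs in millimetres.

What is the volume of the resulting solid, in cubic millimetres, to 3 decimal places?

Volume = 22985.052 mm³

Profile (r,z), 8 vertices: (2,16.5) (3.5,2) (5.5,1.5) (13,9.5) (19.5,30.5) (12.5,38.5) (5,40) (4,38)
edge 0: (2,16.5)→(3.5,2)  cross = 2·2 − 3.5·16.5 = -53.7500; (r_i+r_j)·cross = 5.5·-53.7500 = -295.6250
edge 1: (3.5,2)→(5.5,1.5)  cross = 3.5·1.5 − 5.5·2 = -5.7500; (r_i+r_j)·cross = 9·-5.7500 = -51.7500
edge 2: (5.5,1.5)→(13,9.5)  cross = 5.5·9.5 − 13·1.5 = 32.7500; (r_i+r_j)·cross = 18.5·32.7500 = 605.8750
edge 3: (13,9.5)→(19.5,30.5)  cross = 13·30.5 − 19.5·9.5 = 211.2500; (r_i+r_j)·cross = 32.5·211.2500 = 6865.6250
edge 4: (19.5,30.5)→(12.5,38.5)  cross = 19.5·38.5 − 12.5·30.5 = 369.5000; (r_i+r_j)·cross = 32·369.5000 = 11824.0000
edge 5: (12.5,38.5)→(5,40)  cross = 12.5·40 − 5·38.5 = 307.5000; (r_i+r_j)·cross = 17.5·307.5000 = 5381.2500
edge 6: (5,40)→(4,38)  cross = 5·38 − 4·40 = 30.0000; (r_i+r_j)·cross = 9·30.0000 = 270.0000
edge 7: (4,38)→(2,16.5)  cross = 4·16.5 − 2·38 = -10.0000; (r_i+r_j)·cross = 6·-10.0000 = -60.0000
Σcross = 881.5000 → A = |Σcross|/2 = 440.7500 mm²
Σ(r_i+r_j)·cross = 24539.3750 → first moment M = |Σ|/6 = 4089.8958
R_c = M/A = 4089.8958/440.7500 = 9.2794 mm
θ = 322° = 5.619960 rad
V = θ·R_c·A = 5.619960·9.2794·440.7500 = 22985.052 mm³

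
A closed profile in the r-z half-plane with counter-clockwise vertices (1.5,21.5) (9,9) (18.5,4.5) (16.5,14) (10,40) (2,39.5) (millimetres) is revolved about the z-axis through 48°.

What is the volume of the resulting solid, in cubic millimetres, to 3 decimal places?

Volume = 2599.057 mm³

Profile (r,z), 6 vertices: (1.5,21.5) (9,9) (18.5,4.5) (16.5,14) (10,40) (2,39.5)
edge 0: (1.5,21.5)→(9,9)  cross = 1.5·9 − 9·21.5 = -180.0000; (r_i+r_j)·cross = 10.5·-180.0000 = -1890.0000
edge 1: (9,9)→(18.5,4.5)  cross = 9·4.5 − 18.5·9 = -126.0000; (r_i+r_j)·cross = 27.5·-126.0000 = -3465.0000
edge 2: (18.5,4.5)→(16.5,14)  cross = 18.5·14 − 16.5·4.5 = 184.7500; (r_i+r_j)·cross = 35·184.7500 = 6466.2500
edge 3: (16.5,14)→(10,40)  cross = 16.5·40 − 10·14 = 520.0000; (r_i+r_j)·cross = 26.5·520.0000 = 13780.0000
edge 4: (10,40)→(2,39.5)  cross = 10·39.5 − 2·40 = 315.0000; (r_i+r_j)·cross = 12·315.0000 = 3780.0000
edge 5: (2,39.5)→(1.5,21.5)  cross = 2·21.5 − 1.5·39.5 = -16.2500; (r_i+r_j)·cross = 3.5·-16.2500 = -56.8750
Σcross = 697.5000 → A = |Σcross|/2 = 348.7500 mm²
Σ(r_i+r_j)·cross = 18614.3750 → first moment M = |Σ|/6 = 3102.3958
R_c = M/A = 3102.3958/348.7500 = 8.8958 mm
θ = 48° = 0.837758 rad
V = θ·R_c·A = 0.837758·8.8958·348.7500 = 2599.057 mm³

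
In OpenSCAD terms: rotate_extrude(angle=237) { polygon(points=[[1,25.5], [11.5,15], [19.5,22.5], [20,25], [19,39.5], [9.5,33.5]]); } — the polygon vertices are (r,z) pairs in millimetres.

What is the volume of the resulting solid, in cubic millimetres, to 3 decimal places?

Volume = 13015.537 mm³

Profile (r,z), 6 vertices: (1,25.5) (11.5,15) (19.5,22.5) (20,25) (19,39.5) (9.5,33.5)
edge 0: (1,25.5)→(11.5,15)  cross = 1·15 − 11.5·25.5 = -278.2500; (r_i+r_j)·cross = 12.5·-278.2500 = -3478.1250
edge 1: (11.5,15)→(19.5,22.5)  cross = 11.5·22.5 − 19.5·15 = -33.7500; (r_i+r_j)·cross = 31·-33.7500 = -1046.2500
edge 2: (19.5,22.5)→(20,25)  cross = 19.5·25 − 20·22.5 = 37.5000; (r_i+r_j)·cross = 39.5·37.5000 = 1481.2500
edge 3: (20,25)→(19,39.5)  cross = 20·39.5 − 19·25 = 315.0000; (r_i+r_j)·cross = 39·315.0000 = 12285.0000
edge 4: (19,39.5)→(9.5,33.5)  cross = 19·33.5 − 9.5·39.5 = 261.2500; (r_i+r_j)·cross = 28.5·261.2500 = 7445.6250
edge 5: (9.5,33.5)→(1,25.5)  cross = 9.5·25.5 − 1·33.5 = 208.7500; (r_i+r_j)·cross = 10.5·208.7500 = 2191.8750
Σcross = 510.5000 → A = |Σcross|/2 = 255.2500 mm²
Σ(r_i+r_j)·cross = 18879.3750 → first moment M = |Σ|/6 = 3146.5625
R_c = M/A = 3146.5625/255.2500 = 12.3274 mm
θ = 237° = 4.136430 rad
V = θ·R_c·A = 4.136430·12.3274·255.2500 = 13015.537 mm³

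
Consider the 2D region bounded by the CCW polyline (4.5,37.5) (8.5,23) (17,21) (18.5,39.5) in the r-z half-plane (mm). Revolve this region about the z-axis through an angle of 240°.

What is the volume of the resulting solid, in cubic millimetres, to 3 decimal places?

Volume = 9562.659 mm³

Profile (r,z), 4 vertices: (4.5,37.5) (8.5,23) (17,21) (18.5,39.5)
edge 0: (4.5,37.5)→(8.5,23)  cross = 4.5·23 − 8.5·37.5 = -215.2500; (r_i+r_j)·cross = 13·-215.2500 = -2798.2500
edge 1: (8.5,23)→(17,21)  cross = 8.5·21 − 17·23 = -212.5000; (r_i+r_j)·cross = 25.5·-212.5000 = -5418.7500
edge 2: (17,21)→(18.5,39.5)  cross = 17·39.5 − 18.5·21 = 283.0000; (r_i+r_j)·cross = 35.5·283.0000 = 10046.5000
edge 3: (18.5,39.5)→(4.5,37.5)  cross = 18.5·37.5 − 4.5·39.5 = 516.0000; (r_i+r_j)·cross = 23·516.0000 = 11868.0000
Σcross = 371.2500 → A = |Σcross|/2 = 185.6250 mm²
Σ(r_i+r_j)·cross = 13697.5000 → first moment M = |Σ|/6 = 2282.9167
R_c = M/A = 2282.9167/185.6250 = 12.2985 mm
θ = 240° = 4.188790 rad
V = θ·R_c·A = 4.188790·12.2985·185.6250 = 9562.659 mm³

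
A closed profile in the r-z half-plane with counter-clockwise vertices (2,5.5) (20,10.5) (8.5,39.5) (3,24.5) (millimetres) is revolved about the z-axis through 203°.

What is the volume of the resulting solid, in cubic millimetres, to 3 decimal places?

Volume = 11150.469 mm³

Profile (r,z), 4 vertices: (2,5.5) (20,10.5) (8.5,39.5) (3,24.5)
edge 0: (2,5.5)→(20,10.5)  cross = 2·10.5 − 20·5.5 = -89.0000; (r_i+r_j)·cross = 22·-89.0000 = -1958.0000
edge 1: (20,10.5)→(8.5,39.5)  cross = 20·39.5 − 8.5·10.5 = 700.7500; (r_i+r_j)·cross = 28.5·700.7500 = 19971.3750
edge 2: (8.5,39.5)→(3,24.5)  cross = 8.5·24.5 − 3·39.5 = 89.7500; (r_i+r_j)·cross = 11.5·89.7500 = 1032.1250
edge 3: (3,24.5)→(2,5.5)  cross = 3·5.5 − 2·24.5 = -32.5000; (r_i+r_j)·cross = 5·-32.5000 = -162.5000
Σcross = 669.0000 → A = |Σcross|/2 = 334.5000 mm²
Σ(r_i+r_j)·cross = 18883.0000 → first moment M = |Σ|/6 = 3147.1667
R_c = M/A = 3147.1667/334.5000 = 9.4086 mm
θ = 203° = 3.543018 rad
V = θ·R_c·A = 3.543018·9.4086·334.5000 = 11150.469 mm³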